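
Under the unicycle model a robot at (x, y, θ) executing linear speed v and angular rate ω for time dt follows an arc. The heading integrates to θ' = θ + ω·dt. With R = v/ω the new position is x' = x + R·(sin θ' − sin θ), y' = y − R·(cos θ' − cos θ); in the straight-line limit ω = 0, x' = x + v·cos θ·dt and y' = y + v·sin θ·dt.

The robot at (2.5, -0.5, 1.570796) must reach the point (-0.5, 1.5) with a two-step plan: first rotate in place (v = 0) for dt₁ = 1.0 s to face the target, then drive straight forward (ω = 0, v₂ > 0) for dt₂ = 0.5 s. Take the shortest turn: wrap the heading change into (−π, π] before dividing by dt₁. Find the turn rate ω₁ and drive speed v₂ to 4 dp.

heading to target = atan2(1.5−-0.5, -0.5−2.5) = 2.5536
Δθ = wrap(2.5536 − 1.5708) = 0.9828; ω₁ = Δθ/dt₁ = 0.9828
distance = √((-0.5−2.5)² + (1.5−-0.5)²) = 3.6056; v₂ = distance/dt₂ = 7.2111

ω₁ = 0.9828, v₂ = 7.2111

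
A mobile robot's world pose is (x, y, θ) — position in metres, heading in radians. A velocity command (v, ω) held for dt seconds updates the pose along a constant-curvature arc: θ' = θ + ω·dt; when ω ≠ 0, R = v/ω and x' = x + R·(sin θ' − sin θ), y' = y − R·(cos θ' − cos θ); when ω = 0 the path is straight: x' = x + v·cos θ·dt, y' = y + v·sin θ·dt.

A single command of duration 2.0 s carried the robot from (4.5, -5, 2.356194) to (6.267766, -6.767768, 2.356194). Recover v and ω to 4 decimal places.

v = -1.2500, ω = 0.0000

Δθ = 2.356194 − 2.356194 = 0.000000
ω = Δθ/dt = 0.000000/2.0 = 0.0000
ω = 0 → v = (Δx·cos θ + Δy·sin θ)/dt = -1.2500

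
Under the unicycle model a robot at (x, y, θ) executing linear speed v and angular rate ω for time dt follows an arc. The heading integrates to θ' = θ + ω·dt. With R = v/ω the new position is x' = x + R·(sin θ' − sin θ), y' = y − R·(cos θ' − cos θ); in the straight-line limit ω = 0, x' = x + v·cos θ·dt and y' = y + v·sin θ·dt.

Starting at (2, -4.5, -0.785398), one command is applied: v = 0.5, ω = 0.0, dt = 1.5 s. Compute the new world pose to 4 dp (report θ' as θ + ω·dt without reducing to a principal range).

θ' = -0.7854 + 0.0·1.5 = -0.7854
ω = 0 → straight: x' = 2 + 0.5·cos(-0.7854)·1.5 = 2.5303
y' = -4.5 + 0.5·sin(-0.7854)·1.5 = -5.0303

(2.5303, -5.0303, -0.7854)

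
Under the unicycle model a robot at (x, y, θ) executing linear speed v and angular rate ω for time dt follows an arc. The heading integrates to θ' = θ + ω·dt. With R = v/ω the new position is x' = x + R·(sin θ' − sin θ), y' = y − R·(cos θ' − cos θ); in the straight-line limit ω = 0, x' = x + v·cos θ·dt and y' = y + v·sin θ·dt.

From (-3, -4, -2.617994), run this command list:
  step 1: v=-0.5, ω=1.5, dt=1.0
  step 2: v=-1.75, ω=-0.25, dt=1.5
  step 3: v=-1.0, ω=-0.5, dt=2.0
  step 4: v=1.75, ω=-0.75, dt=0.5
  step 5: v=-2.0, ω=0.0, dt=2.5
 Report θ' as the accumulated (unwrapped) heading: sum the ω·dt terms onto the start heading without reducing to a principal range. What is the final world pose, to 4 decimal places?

(1.2696, 1.6661, -2.8680)

step 1: θ'=-1.1180 (R=-0.3333) → pose (-2.8669, -3.5655, -1.1180)
step 2: θ'=-1.4930 (R=7.0000) → pose (-3.5512, -1.0472, -1.4930)
step 3: θ'=-2.4930 (R=2.0000) → pose (-2.7654, 0.7022, -2.4930)
step 4: θ'=-2.8680 (R=-2.3333) → pose (-3.5444, 0.3151, -2.8680)
step 5: θ'=-2.8680 (straight) → pose (1.2696, 1.6661, -2.8680)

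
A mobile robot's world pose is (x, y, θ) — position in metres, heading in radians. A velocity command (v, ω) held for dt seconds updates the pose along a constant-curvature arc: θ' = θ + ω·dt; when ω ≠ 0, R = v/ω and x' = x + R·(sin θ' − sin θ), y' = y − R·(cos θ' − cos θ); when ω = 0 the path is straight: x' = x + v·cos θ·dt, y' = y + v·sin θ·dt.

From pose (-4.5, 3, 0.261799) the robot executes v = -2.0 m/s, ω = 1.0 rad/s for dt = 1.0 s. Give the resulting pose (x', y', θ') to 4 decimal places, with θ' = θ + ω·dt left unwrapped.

(-5.8876, 1.6764, 1.2618)

θ' = 0.2618 + 1.0·1.0 = 1.2618
R = v/ω = -2.0/1.0 = -2.0000
x' = -4.5 + -2.0000·(sin 1.2618 − sin 0.2618) = -5.8876
y' = 3 − -2.0000·(cos 1.2618 − cos 0.2618) = 1.6764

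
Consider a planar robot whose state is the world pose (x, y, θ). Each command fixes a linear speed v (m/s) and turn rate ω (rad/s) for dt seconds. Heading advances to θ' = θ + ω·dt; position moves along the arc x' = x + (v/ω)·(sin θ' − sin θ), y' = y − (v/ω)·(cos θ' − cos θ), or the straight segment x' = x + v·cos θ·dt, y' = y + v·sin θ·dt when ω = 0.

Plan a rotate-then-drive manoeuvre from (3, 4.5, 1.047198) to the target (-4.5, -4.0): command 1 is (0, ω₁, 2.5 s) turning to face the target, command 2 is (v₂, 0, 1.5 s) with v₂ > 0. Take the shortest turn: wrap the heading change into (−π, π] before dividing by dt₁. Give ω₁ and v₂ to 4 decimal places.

heading to target = atan2(-4−4.5, -4.5−3) = -2.2938
Δθ = wrap(-2.2938 − 1.0472) = 2.9422; ω₁ = Δθ/dt₁ = 1.1769
distance = √((-4.5−3)² + (-4−4.5)²) = 11.3358; v₂ = distance/dt₂ = 7.5572

ω₁ = 1.1769, v₂ = 7.5572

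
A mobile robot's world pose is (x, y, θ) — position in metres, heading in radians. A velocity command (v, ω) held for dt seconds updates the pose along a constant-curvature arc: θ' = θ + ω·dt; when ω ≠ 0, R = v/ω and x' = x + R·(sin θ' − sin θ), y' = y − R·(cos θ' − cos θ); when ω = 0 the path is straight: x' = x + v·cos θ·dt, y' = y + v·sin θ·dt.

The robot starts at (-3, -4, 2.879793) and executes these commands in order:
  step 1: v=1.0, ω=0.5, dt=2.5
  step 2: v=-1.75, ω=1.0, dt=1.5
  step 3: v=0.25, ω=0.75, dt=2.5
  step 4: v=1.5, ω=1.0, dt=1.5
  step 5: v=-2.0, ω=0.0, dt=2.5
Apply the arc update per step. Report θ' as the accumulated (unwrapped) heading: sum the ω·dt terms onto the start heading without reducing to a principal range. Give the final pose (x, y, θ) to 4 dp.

step 1: θ'=4.1298 (R=2.0000) → pose (-5.1877, -4.8315, 4.1298)
step 2: θ'=5.6298 (R=-1.7500) → pose (-5.5852, -2.4791, 5.6298)
step 3: θ'=7.5048 (R=0.3333) → pose (-5.0694, -2.3284, 7.5048)
step 4: θ'=9.0048 (R=1.5000) → pose (-5.8672, -0.4456, 9.0048)
step 5: θ'=9.0048 (straight) → pose (-1.3018, -2.4843, 9.0048)

(-1.3018, -2.4843, 9.0048)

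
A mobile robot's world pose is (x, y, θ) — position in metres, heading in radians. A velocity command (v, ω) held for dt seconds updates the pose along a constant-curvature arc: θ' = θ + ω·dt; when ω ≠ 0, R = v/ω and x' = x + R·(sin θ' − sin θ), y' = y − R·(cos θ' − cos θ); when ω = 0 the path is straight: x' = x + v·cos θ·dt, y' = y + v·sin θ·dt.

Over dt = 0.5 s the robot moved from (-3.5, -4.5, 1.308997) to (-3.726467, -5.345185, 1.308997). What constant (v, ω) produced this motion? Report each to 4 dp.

Δθ = 1.308997 − 1.308997 = 0.000000
ω = Δθ/dt = 0.000000/0.5 = 0.0000
ω = 0 → v = (Δx·cos θ + Δy·sin θ)/dt = -1.7500

v = -1.7500, ω = 0.0000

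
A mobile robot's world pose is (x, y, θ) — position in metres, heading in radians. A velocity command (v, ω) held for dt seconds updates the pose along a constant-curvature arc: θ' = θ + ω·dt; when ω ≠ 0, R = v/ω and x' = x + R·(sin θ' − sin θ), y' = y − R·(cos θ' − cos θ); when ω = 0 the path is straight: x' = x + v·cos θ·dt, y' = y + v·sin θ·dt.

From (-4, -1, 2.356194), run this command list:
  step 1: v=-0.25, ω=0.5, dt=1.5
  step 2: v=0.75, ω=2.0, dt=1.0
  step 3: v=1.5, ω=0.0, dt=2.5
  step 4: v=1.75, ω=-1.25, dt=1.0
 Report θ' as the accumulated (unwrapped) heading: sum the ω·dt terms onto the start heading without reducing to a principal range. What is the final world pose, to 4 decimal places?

(-2.9602, -6.7224, 3.8562)

step 1: θ'=3.1062 (R=-0.5000) → pose (-3.6641, -1.1461, 3.1062)
step 2: θ'=5.1062 (R=0.3750) → pose (-4.0237, -1.6648, 5.1062)
step 3: θ'=5.1062 (straight) → pose (-2.5848, -5.1277, 5.1062)
step 4: θ'=3.8562 (R=-1.4000) → pose (-2.9602, -6.7224, 3.8562)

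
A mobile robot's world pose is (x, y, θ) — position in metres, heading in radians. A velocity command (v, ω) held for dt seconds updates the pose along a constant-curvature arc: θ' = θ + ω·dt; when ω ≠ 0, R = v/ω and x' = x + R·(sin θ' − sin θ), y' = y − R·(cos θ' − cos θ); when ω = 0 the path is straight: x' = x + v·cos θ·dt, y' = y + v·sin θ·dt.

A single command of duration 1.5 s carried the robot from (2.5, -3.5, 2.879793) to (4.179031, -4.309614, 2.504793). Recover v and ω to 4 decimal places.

v = -1.2500, ω = -0.2500

Δθ = 2.504793 − 2.879793 = -0.375000
ω = Δθ/dt = -0.375000/1.5 = -0.2500
R = Δx/(sin θ' − sin θ) = 5.0000
v = R·ω = 5.0000·-0.2500 = -1.2500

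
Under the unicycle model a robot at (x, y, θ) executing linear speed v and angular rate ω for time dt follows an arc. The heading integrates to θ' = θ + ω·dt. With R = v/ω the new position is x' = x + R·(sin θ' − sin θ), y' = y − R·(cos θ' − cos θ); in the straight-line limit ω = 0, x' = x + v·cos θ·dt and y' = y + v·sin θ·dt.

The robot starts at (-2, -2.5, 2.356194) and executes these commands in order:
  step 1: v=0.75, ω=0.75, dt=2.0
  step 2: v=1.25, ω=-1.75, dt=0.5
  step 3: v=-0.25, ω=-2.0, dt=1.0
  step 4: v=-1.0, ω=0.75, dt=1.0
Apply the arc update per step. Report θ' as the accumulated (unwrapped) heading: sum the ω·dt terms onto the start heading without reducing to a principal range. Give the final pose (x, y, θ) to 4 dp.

(-4.0687, -3.7646, 1.7312)

step 1: θ'=3.8562 (R=1.0000) → pose (-3.3624, -2.4518, 3.8562)
step 2: θ'=2.9812 (R=-0.7143) → pose (-3.9446, -2.6173, 2.9812)
step 3: θ'=0.9812 (R=0.1250) → pose (-3.8607, -2.8102, 0.9812)
step 4: θ'=1.7312 (R=-1.3333) → pose (-4.0687, -3.7646, 1.7312)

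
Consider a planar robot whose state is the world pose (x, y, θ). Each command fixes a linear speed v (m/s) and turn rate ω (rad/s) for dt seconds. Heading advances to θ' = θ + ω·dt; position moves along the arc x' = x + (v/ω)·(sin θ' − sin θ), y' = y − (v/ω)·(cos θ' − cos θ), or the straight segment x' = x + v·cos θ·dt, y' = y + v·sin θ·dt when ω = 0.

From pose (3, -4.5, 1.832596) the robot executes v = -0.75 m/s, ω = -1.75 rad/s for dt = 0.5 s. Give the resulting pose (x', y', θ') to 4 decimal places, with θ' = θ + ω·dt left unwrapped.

θ' = 1.8326 + -1.75·0.5 = 0.9576
R = v/ω = -0.75/-1.75 = 0.4286
x' = 3 + 0.4286·(sin 0.9576 − sin 1.8326) = 2.9365
y' = -4.5 − 0.4286·(cos 0.9576 − cos 1.8326) = -4.8576

(2.9365, -4.8576, 0.9576)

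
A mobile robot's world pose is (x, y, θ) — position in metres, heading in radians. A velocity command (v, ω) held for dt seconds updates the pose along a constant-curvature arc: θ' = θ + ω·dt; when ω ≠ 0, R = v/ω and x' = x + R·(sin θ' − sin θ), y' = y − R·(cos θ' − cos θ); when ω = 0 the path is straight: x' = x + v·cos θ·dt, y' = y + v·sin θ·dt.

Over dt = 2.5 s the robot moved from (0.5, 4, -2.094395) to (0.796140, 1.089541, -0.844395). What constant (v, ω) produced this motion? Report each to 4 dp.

Δθ = -0.844395 − -2.094395 = 1.250000
ω = Δθ/dt = 1.250000/2.5 = 0.5000
R = −Δy/(cos θ' − cos θ) = 2.5000
v = R·ω = 2.5000·0.5000 = 1.2500

v = 1.2500, ω = 0.5000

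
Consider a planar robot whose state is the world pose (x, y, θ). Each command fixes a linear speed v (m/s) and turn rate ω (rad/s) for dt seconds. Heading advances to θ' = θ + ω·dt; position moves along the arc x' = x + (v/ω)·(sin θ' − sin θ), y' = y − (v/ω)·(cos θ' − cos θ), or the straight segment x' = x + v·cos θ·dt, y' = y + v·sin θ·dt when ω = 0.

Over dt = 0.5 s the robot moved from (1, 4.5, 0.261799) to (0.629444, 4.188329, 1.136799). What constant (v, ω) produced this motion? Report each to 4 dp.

Δθ = 1.136799 − 0.261799 = 0.875000
ω = Δθ/dt = 0.875000/0.5 = 1.7500
R = Δx/(sin θ' − sin θ) = -0.5714
v = R·ω = -0.5714·1.7500 = -1.0000

v = -1.0000, ω = 1.7500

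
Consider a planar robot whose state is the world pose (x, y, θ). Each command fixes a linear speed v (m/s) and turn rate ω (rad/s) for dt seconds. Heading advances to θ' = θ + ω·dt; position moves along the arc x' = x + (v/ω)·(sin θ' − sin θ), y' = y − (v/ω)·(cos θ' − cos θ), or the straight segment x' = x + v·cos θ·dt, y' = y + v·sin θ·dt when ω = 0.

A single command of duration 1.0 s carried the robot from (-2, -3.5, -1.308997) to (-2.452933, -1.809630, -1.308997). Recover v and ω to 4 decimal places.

Δθ = -1.308997 − -1.308997 = 0.000000
ω = Δθ/dt = 0.000000/1.0 = 0.0000
ω = 0 → v = (Δx·cos θ + Δy·sin θ)/dt = -1.7500

v = -1.7500, ω = 0.0000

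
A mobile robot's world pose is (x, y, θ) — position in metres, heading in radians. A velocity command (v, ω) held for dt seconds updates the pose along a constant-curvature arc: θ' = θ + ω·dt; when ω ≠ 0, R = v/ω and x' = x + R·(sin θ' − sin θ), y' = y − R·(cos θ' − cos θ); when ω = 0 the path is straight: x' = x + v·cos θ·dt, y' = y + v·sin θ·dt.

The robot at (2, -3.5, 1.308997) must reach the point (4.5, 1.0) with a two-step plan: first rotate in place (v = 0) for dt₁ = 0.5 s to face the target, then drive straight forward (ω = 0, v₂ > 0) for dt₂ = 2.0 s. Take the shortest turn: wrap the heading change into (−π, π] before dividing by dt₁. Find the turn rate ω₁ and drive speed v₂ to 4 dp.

ω₁ = -0.4906, v₂ = 2.5739

heading to target = atan2(1−-3.5, 4.5−2) = 1.0637
Δθ = wrap(1.0637 − 1.3090) = -0.2453; ω₁ = Δθ/dt₁ = -0.4906
distance = √((4.5−2)² + (1−-3.5)²) = 5.1478; v₂ = distance/dt₂ = 2.5739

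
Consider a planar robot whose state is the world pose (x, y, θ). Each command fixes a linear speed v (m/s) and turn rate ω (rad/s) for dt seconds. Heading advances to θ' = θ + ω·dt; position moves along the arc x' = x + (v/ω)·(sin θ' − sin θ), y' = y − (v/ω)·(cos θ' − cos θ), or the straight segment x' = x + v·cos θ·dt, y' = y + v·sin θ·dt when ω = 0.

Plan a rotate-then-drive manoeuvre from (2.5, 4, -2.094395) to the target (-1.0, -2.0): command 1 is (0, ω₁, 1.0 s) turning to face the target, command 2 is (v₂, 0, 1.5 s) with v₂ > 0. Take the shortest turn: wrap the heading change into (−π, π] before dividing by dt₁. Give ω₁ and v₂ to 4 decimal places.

ω₁ = -0.0045, v₂ = 4.6308

heading to target = atan2(-2−4, -1−2.5) = -2.0989
Δθ = wrap(-2.0989 − -2.0944) = -0.0045; ω₁ = Δθ/dt₁ = -0.0045
distance = √((-1−2.5)² + (-2−4)²) = 6.9462; v₂ = distance/dt₂ = 4.6308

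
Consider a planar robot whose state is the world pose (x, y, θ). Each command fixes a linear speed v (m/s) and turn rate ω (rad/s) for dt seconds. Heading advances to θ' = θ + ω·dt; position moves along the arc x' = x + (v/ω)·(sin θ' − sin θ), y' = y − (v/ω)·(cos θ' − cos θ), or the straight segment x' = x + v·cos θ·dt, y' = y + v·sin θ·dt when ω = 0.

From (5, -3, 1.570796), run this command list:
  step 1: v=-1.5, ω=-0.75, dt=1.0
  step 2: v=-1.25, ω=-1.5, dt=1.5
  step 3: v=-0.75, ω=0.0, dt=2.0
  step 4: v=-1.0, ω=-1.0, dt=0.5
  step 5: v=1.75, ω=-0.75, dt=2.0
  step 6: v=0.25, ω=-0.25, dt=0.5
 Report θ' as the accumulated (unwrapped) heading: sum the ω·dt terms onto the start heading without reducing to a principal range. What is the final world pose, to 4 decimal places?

(-0.0938, -3.3121, -3.5542)

step 1: θ'=0.8208 (R=2.0000) → pose (4.4634, -4.3633, 0.8208)
step 2: θ'=-1.4292 (R=0.8333) → pose (3.0286, -3.9128, -1.4292)
step 3: θ'=-1.4292 (straight) → pose (2.8170, -2.4279, -1.4292)
step 4: θ'=-1.9292 (R=1.0000) → pose (2.8705, -1.9360, -1.9292)
step 5: θ'=-3.4292 (R=-2.3333) → pose (0.0236, -3.3549, -3.4292)
step 6: θ'=-3.5542 (R=-1.0000) → pose (-0.0938, -3.3121, -3.5542)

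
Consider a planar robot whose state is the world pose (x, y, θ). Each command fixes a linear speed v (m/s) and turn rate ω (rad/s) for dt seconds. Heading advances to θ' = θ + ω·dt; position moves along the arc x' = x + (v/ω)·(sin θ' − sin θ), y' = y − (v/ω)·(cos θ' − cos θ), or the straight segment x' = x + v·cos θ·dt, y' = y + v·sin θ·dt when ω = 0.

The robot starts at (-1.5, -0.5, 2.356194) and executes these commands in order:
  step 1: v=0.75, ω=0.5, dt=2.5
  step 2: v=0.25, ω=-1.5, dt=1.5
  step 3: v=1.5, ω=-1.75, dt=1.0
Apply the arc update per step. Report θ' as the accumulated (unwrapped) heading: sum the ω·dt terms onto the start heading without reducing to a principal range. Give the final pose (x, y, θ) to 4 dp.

(-2.3039, 0.5738, -0.3938)

step 1: θ'=3.6062 (R=1.5000) → pose (-3.2328, -0.2197, 3.6062)
step 2: θ'=1.3562 (R=-0.1667) → pose (-3.4703, -0.0352, 1.3562)
step 3: θ'=-0.3938 (R=-0.8571) → pose (-2.3039, 0.5738, -0.3938)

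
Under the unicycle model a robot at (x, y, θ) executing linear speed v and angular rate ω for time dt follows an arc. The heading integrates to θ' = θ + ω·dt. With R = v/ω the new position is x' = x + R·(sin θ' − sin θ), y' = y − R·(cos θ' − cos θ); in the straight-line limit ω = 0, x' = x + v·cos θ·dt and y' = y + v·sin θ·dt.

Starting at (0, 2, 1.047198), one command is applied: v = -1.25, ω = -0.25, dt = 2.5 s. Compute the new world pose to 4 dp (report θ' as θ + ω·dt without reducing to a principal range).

(-2.2813, -0.0610, 0.4222)

θ' = 1.0472 + -0.25·2.5 = 0.4222
R = v/ω = -1.25/-0.25 = 5.0000
x' = 0 + 5.0000·(sin 0.4222 − sin 1.0472) = -2.2813
y' = 2 − 5.0000·(cos 0.4222 − cos 1.0472) = -0.0610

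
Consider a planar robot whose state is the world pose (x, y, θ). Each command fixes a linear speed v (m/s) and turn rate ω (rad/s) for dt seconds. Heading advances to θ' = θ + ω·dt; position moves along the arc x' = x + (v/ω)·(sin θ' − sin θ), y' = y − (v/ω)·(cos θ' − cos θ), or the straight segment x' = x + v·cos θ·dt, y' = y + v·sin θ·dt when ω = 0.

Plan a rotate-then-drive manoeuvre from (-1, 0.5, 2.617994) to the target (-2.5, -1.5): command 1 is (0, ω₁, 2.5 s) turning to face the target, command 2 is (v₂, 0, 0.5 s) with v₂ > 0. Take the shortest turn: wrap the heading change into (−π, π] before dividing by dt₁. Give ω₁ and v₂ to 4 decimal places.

ω₁ = 0.5804, v₂ = 5.0000

heading to target = atan2(-1.5−0.5, -2.5−-1) = -2.2143
Δθ = wrap(-2.2143 − 2.6180) = 1.4509; ω₁ = Δθ/dt₁ = 0.5804
distance = √((-2.5−-1)² + (-1.5−0.5)²) = 2.5000; v₂ = distance/dt₂ = 5.0000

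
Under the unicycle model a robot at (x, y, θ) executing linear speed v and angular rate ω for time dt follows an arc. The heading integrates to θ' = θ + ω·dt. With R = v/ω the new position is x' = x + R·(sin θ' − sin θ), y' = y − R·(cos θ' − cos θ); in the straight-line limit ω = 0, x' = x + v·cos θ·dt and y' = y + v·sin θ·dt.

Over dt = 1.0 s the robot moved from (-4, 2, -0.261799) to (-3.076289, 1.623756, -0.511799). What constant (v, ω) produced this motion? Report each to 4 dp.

Δθ = -0.511799 − -0.261799 = -0.250000
ω = Δθ/dt = -0.250000/1.0 = -0.2500
R = Δx/(sin θ' − sin θ) = -4.0000
v = R·ω = -4.0000·-0.2500 = 1.0000

v = 1.0000, ω = -0.2500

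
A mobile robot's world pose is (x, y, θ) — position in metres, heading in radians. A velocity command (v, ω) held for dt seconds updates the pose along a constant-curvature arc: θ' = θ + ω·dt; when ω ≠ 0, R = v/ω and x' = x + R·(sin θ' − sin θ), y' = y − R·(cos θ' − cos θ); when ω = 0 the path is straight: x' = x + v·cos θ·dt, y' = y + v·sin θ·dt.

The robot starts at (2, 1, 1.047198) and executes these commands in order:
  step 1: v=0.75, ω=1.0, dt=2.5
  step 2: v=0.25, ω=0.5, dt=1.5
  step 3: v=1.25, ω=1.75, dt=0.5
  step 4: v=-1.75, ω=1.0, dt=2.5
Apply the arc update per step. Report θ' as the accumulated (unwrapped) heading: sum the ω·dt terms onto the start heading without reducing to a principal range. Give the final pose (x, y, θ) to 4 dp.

(-2.4816, 0.7411, 7.6722)

step 1: θ'=3.5472 (R=0.7500) → pose (1.0545, 2.0641, 3.5472)
step 2: θ'=4.2972 (R=0.5000) → pose (0.7943, 1.8064, 4.2972)
step 3: θ'=5.1722 (R=0.7143) → pose (0.8078, 1.2013, 5.1722)
step 4: θ'=7.6722 (R=-1.7500) → pose (-2.4816, 0.7411, 7.6722)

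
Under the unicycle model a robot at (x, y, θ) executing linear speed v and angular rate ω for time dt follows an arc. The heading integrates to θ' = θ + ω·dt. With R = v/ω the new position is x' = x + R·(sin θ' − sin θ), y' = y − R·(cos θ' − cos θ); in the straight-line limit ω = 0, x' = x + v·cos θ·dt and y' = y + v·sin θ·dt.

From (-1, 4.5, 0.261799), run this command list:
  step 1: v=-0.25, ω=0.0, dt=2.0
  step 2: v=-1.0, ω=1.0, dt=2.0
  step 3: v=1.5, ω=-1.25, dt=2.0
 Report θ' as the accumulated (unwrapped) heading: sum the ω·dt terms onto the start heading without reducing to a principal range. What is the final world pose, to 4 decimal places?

(-0.7869, 4.6982, -0.2382)

step 1: θ'=0.2618 (straight) → pose (-1.4830, 4.3706, 0.2618)
step 2: θ'=2.2618 (R=-1.0000) → pose (-1.9948, 2.7674, 2.2618)
step 3: θ'=-0.2382 (R=-1.2000) → pose (-0.7869, 4.6982, -0.2382)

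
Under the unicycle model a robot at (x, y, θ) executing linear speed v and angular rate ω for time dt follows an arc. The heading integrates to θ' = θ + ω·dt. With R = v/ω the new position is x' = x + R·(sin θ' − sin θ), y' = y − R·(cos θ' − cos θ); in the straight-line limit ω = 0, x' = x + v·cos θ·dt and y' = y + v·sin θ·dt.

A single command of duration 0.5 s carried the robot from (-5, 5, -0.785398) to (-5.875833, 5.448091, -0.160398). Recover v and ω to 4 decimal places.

v = -2.0000, ω = 1.2500

Δθ = -0.160398 − -0.785398 = 0.625000
ω = Δθ/dt = 0.625000/0.5 = 1.2500
R = Δx/(sin θ' − sin θ) = -1.6000
v = R·ω = -1.6000·1.2500 = -2.0000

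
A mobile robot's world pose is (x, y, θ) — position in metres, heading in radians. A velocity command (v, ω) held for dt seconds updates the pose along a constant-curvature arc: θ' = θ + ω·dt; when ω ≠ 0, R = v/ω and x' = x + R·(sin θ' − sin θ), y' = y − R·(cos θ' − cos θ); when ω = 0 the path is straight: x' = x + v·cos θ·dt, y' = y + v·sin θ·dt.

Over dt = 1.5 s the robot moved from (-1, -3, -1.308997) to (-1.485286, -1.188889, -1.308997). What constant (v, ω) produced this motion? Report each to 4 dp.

v = -1.2500, ω = 0.0000

Δθ = -1.308997 − -1.308997 = 0.000000
ω = Δθ/dt = 0.000000/1.5 = 0.0000
ω = 0 → v = (Δx·cos θ + Δy·sin θ)/dt = -1.2500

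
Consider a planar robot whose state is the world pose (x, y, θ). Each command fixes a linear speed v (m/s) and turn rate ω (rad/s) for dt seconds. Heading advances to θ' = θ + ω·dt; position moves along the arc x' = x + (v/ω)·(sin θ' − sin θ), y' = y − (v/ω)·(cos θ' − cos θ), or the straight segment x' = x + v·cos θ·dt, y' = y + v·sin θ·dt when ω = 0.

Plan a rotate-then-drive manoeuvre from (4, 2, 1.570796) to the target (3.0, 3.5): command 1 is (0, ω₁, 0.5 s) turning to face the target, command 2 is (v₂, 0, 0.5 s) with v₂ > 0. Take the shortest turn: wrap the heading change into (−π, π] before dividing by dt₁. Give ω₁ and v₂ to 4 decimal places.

heading to target = atan2(3.5−2, 3−4) = 2.1588
Δθ = wrap(2.1588 − 1.5708) = 0.5880; ω₁ = Δθ/dt₁ = 1.1760
distance = √((3−4)² + (3.5−2)²) = 1.8028; v₂ = distance/dt₂ = 3.6056

ω₁ = 1.1760, v₂ = 3.6056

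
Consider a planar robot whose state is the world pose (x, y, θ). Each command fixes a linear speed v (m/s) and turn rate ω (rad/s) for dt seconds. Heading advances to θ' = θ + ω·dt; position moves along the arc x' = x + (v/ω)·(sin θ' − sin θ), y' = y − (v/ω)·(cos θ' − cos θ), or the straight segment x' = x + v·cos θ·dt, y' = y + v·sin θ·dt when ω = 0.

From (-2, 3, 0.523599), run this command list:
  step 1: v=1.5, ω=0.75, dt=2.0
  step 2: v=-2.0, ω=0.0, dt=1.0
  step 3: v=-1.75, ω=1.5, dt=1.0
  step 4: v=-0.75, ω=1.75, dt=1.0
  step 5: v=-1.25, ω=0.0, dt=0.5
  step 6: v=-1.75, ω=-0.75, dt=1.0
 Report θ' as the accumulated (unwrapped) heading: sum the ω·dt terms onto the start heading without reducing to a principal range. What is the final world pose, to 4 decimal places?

step 1: θ'=2.0236 (R=2.0000) → pose (-1.2016, 5.6070, 2.0236)
step 2: θ'=2.0236 (straight) → pose (-0.3266, 3.8086, 2.0236)
step 3: θ'=3.5236 (R=-1.1667) → pose (1.1574, 3.2364, 3.5236)
step 4: θ'=5.2736 (R=-0.4286) → pose (1.3605, 3.8622, 5.2736)
step 5: θ'=5.2736 (straight) → pose (1.0279, 4.3913, 5.2736)
step 6: θ'=4.5236 (R=2.3333) → pose (0.7114, 6.0710, 4.5236)

(0.7114, 6.0710, 4.5236)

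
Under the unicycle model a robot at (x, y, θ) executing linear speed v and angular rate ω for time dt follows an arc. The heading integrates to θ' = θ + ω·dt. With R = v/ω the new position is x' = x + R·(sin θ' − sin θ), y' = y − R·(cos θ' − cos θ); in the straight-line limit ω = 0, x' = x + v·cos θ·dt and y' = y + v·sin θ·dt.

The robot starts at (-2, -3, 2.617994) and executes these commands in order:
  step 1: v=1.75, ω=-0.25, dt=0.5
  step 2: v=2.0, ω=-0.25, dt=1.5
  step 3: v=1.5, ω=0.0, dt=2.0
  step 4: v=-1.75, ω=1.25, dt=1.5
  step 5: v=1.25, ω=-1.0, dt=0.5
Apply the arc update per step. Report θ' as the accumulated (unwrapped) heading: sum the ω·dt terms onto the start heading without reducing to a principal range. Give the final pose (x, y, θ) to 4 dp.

step 1: θ'=2.4930 (R=-7.0000) → pose (-2.7285, -2.5163, 2.4930)
step 2: θ'=2.1180 (R=-8.0000) → pose (-4.7278, -0.3033, 2.1180)
step 3: θ'=2.1180 (straight) → pose (-6.2887, 2.2587, 2.1180)
step 4: θ'=3.9930 (R=-1.4000) → pose (-4.0400, 2.0646, 3.9930)
step 5: θ'=3.4930 (R=-1.2500) → pose (-4.5500, 1.7147, 3.4930)

(-4.5500, 1.7147, 3.4930)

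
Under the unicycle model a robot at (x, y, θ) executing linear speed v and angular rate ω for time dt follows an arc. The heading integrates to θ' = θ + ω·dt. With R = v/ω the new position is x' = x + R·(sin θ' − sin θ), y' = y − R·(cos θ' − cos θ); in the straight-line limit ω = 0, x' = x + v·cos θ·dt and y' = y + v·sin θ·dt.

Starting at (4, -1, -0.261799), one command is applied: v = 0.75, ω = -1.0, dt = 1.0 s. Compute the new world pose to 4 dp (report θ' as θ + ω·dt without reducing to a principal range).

(4.5204, -1.4964, -1.2618)

θ' = -0.2618 + -1.0·1.0 = -1.2618
R = v/ω = 0.75/-1.0 = -0.7500
x' = 4 + -0.7500·(sin -1.2618 − sin -0.2618) = 4.5204
y' = -1 − -0.7500·(cos -1.2618 − cos -0.2618) = -1.4964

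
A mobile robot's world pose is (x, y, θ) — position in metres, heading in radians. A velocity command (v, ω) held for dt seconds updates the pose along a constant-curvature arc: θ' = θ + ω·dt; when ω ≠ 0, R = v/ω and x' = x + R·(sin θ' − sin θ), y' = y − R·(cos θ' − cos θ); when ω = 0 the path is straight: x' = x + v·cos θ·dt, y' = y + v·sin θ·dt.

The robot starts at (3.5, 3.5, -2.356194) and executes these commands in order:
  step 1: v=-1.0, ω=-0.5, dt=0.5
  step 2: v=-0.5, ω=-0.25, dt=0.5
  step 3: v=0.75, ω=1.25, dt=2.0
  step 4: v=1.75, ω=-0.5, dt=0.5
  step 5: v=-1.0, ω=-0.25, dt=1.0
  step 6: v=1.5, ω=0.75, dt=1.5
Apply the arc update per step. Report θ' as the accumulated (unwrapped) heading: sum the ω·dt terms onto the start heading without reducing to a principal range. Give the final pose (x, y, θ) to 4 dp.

(6.3194, 2.6913, 0.3938)

step 1: θ'=-2.6062 (R=2.0000) → pose (3.8938, 3.8059, -2.6062)
step 2: θ'=-2.7312 (R=2.0000) → pose (4.1163, 3.9197, -2.7312)
step 3: θ'=-0.2312 (R=0.6000) → pose (4.2182, 2.7855, -0.2312)
step 4: θ'=-0.4812 (R=-3.5000) → pose (5.0361, 2.4812, -0.4812)
step 5: θ'=-0.7312 (R=4.0000) → pose (4.2164, 3.0494, -0.7312)
step 6: θ'=0.3938 (R=2.0000) → pose (6.3194, 2.6913, 0.3938)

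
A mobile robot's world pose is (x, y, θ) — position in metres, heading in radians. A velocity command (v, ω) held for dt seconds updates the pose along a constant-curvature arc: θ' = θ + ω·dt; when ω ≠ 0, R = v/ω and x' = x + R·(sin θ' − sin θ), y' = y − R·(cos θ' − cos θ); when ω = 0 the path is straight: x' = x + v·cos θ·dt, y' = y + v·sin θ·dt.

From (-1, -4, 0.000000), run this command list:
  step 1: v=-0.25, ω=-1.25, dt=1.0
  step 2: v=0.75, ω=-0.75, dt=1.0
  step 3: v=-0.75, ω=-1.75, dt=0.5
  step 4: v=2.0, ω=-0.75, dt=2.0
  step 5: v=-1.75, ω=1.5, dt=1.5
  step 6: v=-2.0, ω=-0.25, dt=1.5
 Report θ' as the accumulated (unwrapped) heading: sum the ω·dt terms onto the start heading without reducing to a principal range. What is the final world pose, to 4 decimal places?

(-0.0638, -0.6985, -2.5000)

step 1: θ'=-1.2500 (R=0.2000) → pose (-1.1898, -3.8631, -1.2500)
step 2: θ'=-2.0000 (R=-1.0000) → pose (-1.2295, -4.5945, -2.0000)
step 3: θ'=-2.8750 (R=0.4286) → pose (-0.9527, -4.3595, -2.8750)
step 4: θ'=-4.3750 (R=-2.6667) → pose (-4.1715, -2.6697, -4.3750)
step 5: θ'=-2.1250 (R=-1.1667) → pose (-2.0786, -2.8975, -2.1250)
step 6: θ'=-2.5000 (R=8.0000) → pose (-0.0638, -0.6985, -2.5000)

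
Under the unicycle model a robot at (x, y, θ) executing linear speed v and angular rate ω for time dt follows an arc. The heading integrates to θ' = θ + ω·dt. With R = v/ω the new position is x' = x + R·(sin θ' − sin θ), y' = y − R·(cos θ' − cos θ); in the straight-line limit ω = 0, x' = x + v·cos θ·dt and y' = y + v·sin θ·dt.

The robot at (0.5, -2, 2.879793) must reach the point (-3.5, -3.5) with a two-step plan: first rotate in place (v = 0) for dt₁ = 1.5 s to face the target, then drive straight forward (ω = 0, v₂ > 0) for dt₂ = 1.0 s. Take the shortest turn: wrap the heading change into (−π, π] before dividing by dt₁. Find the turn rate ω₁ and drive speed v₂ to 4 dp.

ω₁ = 0.4137, v₂ = 4.2720

heading to target = atan2(-3.5−-2, -3.5−0.5) = -2.7828
Δθ = wrap(-2.7828 − 2.8798) = 0.6206; ω₁ = Δθ/dt₁ = 0.4137
distance = √((-3.5−0.5)² + (-3.5−-2)²) = 4.2720; v₂ = distance/dt₂ = 4.2720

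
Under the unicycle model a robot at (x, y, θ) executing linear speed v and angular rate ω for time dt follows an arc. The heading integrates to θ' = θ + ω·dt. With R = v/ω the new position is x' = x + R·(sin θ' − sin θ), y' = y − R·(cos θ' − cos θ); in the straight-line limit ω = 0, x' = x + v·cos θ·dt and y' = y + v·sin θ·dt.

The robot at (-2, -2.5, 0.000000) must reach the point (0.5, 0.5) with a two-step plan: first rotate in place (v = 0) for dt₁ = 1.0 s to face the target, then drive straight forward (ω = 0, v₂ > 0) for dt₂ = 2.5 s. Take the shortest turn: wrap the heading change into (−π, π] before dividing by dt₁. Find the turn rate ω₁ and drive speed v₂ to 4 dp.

heading to target = atan2(0.5−-2.5, 0.5−-2) = 0.8761
Δθ = wrap(0.8761 − 0.0000) = 0.8761; ω₁ = Δθ/dt₁ = 0.8761
distance = √((0.5−-2)² + (0.5−-2.5)²) = 3.9051; v₂ = distance/dt₂ = 1.5620

ω₁ = 0.8761, v₂ = 1.5620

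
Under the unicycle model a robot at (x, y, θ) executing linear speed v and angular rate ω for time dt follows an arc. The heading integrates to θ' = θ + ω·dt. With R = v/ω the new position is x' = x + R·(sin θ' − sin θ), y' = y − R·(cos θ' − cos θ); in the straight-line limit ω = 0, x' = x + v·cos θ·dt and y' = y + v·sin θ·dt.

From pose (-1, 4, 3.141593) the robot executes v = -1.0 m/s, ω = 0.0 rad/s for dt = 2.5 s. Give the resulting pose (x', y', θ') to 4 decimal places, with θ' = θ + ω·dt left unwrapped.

θ' = 3.1416 + 0.0·2.5 = 3.1416
ω = 0 → straight: x' = -1 + -1.0·cos(3.1416)·2.5 = 1.5000
y' = 4 + -1.0·sin(3.1416)·2.5 = 4.0000

(1.5000, 4.0000, 3.1416)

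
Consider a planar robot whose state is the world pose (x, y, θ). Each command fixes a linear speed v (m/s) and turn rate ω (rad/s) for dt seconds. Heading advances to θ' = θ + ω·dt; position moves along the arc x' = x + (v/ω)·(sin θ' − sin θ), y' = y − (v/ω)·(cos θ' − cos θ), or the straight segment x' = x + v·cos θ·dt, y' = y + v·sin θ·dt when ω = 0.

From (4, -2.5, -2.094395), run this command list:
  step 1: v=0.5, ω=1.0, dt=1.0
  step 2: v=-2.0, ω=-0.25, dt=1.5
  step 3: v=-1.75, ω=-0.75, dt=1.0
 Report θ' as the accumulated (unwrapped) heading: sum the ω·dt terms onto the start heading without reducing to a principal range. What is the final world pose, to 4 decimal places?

(3.6008, 1.5253, -2.2194)

step 1: θ'=-1.0944 (R=0.5000) → pose (3.9887, -2.9793, -1.0944)
step 2: θ'=-1.4694 (R=8.0000) → pose (3.1390, -0.1204, -1.4694)
step 3: θ'=-2.2194 (R=2.3333) → pose (3.6008, 1.5253, -2.2194)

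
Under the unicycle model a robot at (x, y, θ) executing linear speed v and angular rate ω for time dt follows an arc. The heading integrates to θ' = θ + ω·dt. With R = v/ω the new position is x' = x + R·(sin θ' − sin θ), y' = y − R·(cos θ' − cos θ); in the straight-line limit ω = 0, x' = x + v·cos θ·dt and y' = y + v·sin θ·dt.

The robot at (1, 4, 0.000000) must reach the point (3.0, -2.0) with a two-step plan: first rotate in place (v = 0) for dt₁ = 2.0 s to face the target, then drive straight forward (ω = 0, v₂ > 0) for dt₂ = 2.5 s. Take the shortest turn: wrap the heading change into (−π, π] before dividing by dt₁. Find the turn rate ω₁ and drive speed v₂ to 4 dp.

heading to target = atan2(-2−4, 3−1) = -1.2490
Δθ = wrap(-1.2490 − 0.0000) = -1.2490; ω₁ = Δθ/dt₁ = -0.6245
distance = √((3−1)² + (-2−4)²) = 6.3246; v₂ = distance/dt₂ = 2.5298

ω₁ = -0.6245, v₂ = 2.5298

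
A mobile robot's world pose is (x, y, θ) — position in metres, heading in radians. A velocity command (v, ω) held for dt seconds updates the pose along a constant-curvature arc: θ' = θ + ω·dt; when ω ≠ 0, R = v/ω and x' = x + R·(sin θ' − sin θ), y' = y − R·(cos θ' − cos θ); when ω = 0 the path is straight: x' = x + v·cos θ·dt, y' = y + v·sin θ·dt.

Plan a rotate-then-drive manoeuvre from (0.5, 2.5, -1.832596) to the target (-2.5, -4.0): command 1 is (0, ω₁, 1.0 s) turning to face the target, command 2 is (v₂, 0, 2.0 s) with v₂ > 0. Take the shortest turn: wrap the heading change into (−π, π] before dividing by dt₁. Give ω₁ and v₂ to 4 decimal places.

heading to target = atan2(-4−2.5, -2.5−0.5) = -2.0032
Δθ = wrap(-2.0032 − -1.8326) = -0.1706; ω₁ = Δθ/dt₁ = -0.1706
distance = √((-2.5−0.5)² + (-4−2.5)²) = 7.1589; v₂ = distance/dt₂ = 3.5795

ω₁ = -0.1706, v₂ = 3.5795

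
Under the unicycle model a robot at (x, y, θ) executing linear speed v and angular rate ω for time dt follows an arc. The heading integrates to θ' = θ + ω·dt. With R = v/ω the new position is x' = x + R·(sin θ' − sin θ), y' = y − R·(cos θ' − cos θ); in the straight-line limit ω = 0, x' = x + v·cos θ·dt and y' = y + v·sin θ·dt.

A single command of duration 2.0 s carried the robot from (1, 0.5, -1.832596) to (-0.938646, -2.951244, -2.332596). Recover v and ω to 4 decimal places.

v = 2.0000, ω = -0.2500

Δθ = -2.332596 − -1.832596 = -0.500000
ω = Δθ/dt = -0.500000/2.0 = -0.2500
R = −Δy/(cos θ' − cos θ) = -8.0000
v = R·ω = -8.0000·-0.2500 = 2.0000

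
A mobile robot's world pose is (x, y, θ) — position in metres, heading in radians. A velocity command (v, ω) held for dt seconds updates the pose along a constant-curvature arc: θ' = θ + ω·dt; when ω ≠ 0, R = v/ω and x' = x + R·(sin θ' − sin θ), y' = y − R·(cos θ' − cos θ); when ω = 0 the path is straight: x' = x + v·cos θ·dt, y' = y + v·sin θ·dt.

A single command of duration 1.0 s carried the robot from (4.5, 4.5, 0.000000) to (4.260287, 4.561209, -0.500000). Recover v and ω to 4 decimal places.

v = -0.2500, ω = -0.5000

Δθ = -0.500000 − 0.000000 = -0.500000
ω = Δθ/dt = -0.500000/1.0 = -0.5000
R = Δx/(sin θ' − sin θ) = 0.5000
v = R·ω = 0.5000·-0.5000 = -0.2500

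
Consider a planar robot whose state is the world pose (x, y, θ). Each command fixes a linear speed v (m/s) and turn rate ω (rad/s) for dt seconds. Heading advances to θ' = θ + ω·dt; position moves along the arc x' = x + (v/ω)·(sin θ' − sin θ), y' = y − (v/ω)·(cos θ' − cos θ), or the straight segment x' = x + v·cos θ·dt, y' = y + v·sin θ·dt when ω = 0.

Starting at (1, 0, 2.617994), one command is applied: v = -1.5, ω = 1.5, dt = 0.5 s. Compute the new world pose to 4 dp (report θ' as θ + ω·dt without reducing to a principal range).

θ' = 2.6180 + 1.5·0.5 = 3.3680
R = v/ω = -1.5/1.5 = -1.0000
x' = 1 + -1.0000·(sin 3.3680 − sin 2.6180) = 1.7245
y' = 0 − -1.0000·(cos 3.3680 − cos 2.6180) = -0.1085

(1.7245, -0.1085, 3.3680)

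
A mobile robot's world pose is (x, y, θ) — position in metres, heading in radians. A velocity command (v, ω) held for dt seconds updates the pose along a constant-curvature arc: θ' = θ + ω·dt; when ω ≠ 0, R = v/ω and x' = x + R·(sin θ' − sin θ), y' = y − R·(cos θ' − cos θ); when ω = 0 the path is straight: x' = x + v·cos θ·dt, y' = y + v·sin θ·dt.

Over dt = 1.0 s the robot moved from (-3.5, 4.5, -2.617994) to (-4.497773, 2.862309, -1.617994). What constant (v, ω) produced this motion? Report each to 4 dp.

v = 2.0000, ω = 1.0000

Δθ = -1.617994 − -2.617994 = 1.000000
ω = Δθ/dt = 1.000000/1.0 = 1.0000
R = −Δy/(cos θ' − cos θ) = 2.0000
v = R·ω = 2.0000·1.0000 = 2.0000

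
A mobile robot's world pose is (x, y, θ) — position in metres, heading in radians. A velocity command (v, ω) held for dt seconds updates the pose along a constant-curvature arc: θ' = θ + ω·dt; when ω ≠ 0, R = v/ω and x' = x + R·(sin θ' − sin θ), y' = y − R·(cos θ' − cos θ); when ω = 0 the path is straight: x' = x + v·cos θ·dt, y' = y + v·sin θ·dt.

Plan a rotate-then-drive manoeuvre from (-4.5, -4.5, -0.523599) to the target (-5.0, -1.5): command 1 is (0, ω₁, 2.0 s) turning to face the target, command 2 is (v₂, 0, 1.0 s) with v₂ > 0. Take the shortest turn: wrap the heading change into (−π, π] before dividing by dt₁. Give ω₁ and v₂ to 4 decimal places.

heading to target = atan2(-1.5−-4.5, -5−-4.5) = 1.7359
Δθ = wrap(1.7359 − -0.5236) = 2.2595; ω₁ = Δθ/dt₁ = 1.1298
distance = √((-5−-4.5)² + (-1.5−-4.5)²) = 3.0414; v₂ = distance/dt₂ = 3.0414

ω₁ = 1.1298, v₂ = 3.0414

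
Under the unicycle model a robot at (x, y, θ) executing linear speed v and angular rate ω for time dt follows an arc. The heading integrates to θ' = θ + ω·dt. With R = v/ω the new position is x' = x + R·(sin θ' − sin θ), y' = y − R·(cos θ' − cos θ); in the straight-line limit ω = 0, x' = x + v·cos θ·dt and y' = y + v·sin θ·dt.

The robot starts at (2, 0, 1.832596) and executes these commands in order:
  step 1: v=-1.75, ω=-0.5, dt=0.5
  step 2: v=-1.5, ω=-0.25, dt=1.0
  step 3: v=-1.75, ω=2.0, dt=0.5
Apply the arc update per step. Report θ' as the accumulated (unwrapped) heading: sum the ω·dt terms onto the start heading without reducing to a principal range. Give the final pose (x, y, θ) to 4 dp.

step 1: θ'=1.5826 (R=3.5000) → pose (2.1190, -0.8646, 1.5826)
step 2: θ'=1.3326 (R=6.0000) → pose (1.9500, -2.3511, 1.3326)
step 3: θ'=2.3326 (R=-0.8750) → pose (2.1672, -3.1615, 2.3326)

(2.1672, -3.1615, 2.3326)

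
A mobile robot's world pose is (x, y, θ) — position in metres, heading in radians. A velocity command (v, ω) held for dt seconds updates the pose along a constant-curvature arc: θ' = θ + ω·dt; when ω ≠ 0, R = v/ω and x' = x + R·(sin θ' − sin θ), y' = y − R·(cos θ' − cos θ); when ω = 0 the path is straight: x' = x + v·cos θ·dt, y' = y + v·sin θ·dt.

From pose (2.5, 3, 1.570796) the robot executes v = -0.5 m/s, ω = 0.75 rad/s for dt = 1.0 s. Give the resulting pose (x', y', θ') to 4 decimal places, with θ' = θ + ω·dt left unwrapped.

(2.6789, 2.5456, 2.3208)

θ' = 1.5708 + 0.75·1.0 = 2.3208
R = v/ω = -0.5/0.75 = -0.6667
x' = 2.5 + -0.6667·(sin 2.3208 − sin 1.5708) = 2.6789
y' = 3 − -0.6667·(cos 2.3208 − cos 1.5708) = 2.5456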